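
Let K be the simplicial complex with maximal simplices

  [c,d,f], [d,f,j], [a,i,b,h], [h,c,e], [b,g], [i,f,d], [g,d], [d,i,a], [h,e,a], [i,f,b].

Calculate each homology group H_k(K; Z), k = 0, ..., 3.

H_0 = Z,  H_1 = Z^2,  H_2 = 0,  H_3 = 0.

Take the total order a < b < c < d < e < f < g < h < i < j on the vertex set. Then K (dimension 3) consists of the simplices:

  0-simplices (10): a, b, c, d, e, f, g, h, i, j
  1-simplices (21): ab, ad, ae, ah, ai, bf, bg, bh, bi, cd, ce, cf, ch, df, dg, di, dj, eh, fi, fj, hi
  2-simplices (11): abh, abi, adi, aeh, ahi, bfi, bhi, cdf, ceh, dfi, dfj
  3-simplices (1): abhi

Hence C_0 ≅ Z^10, C_1 ≅ Z^21, C_2 ≅ Z^11, C_3 ≅ Z^1.

The boundary map ∂_1: C_1 → C_0 is given by ∂[p,q] = [q] − [p]. For instance
  ∂di = i − d.
This gives a 10×21 integer matrix of rank 9; reducing to Smith normal form yields diagonal entries (1,1,1,1,1,1,1,1,1).

The boundary map ∂_2: C_2 → C_1 maps a triangle to the signed sum of its edges. For instance
  ∂aeh = eh − ah + ae,
  ∂dfi = fi − di + df.
The resulting 21×11 matrix has rank 10, and its Smith normal form has invariant factors (1,1,1,1,1,1,1,1,1,1).

∂_3: C_3 → C_2 sends each 3-simplex σ to the alternating sum Σ_i (−1)^i (σ with its i-th vertex removed). For instance
  ∂abhi = bhi − ahi + abi − abh.
As a 11×1 matrix over Z this has rank 1, with invariant factors (1).

Reading off H_k = ker ∂_k / im ∂_{k+1}:

  H_0: rank C_0 − rank ∂_1 = 10 − 9 = 1, and the invariant factors of ∂_1 are all 1, so H_0 = Z.
  H_1: rank ker ∂_1 − rank ∂_2 = (21 − 9) − 10 = 2, and the invariant factors of ∂_2 are all 1, so H_1 = Z^2.
  H_2: rank ker ∂_2 − rank ∂_3 = (11 − 10) − 1 = 0, and the invariant factors of ∂_3 are all 1, so H_2 = 0.
  H_3: rank ker ∂_3 − rank ∂_4 = (1 − 1) − 0 = 0, and there is no ∂_4, so H_3 = 0.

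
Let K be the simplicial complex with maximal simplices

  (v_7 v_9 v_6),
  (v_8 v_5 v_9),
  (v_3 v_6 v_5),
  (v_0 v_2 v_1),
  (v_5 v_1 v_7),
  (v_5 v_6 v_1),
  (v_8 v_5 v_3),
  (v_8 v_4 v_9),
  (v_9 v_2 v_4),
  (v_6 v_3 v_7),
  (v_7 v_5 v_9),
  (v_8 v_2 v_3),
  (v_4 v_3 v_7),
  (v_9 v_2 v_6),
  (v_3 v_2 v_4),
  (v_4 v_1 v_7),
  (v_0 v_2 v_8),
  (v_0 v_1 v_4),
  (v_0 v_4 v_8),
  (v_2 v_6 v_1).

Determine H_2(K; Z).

We work with the vertex ordering v_0 < v_1 < v_2 < v_3 < v_4 < v_5 < v_6 < v_7 < v_8 < v_9. The simplices of K, each written with vertices in increasing order, are:

  0-simplices (10): [v_0], [v_1], [v_2], [v_3], [v_4], [v_5], [v_6], [v_7], [v_8], [v_9]
  1-simplices (30): (30 of them)
  2-simplices (20): (20 of them)

giving chain groups C_0 ≅ Z^10, C_1 ≅ Z^30, C_2 ≅ Z^20.

The boundary map ∂_1: C_1 → C_0 is given by ∂[p,q] = [q] − [p]. For instance
  ∂[v_0,v_8] = [v_8] − [v_0].
The resulting 10×30 matrix has rank 9, and its Smith normal form has invariant factors (1,1,1,1,1,1,1,1,1).

∂_2: C_2 → C_1 maps a triangle to the signed sum of its edges. For instance
  ∂[v_2,v_6,v_9] = [v_6,v_9] − [v_2,v_9] + [v_2,v_6],
  ∂[v_0,v_1,v_4] = [v_1,v_4] − [v_0,v_4] + [v_0,v_1].
The resulting 30×20 matrix has rank 20, and its Smith normal form has invariant factors (1,1,1,1,1,1,1,1,1,1,1,1,1,1,1,1,1,1,1,2).

Now H_k = ker ∂_k / im ∂_{k+1}, so:

  H_2: rank ker ∂_2 − rank ∂_3 = (20 − 20) − 0 = 0, and there is no ∂_3, so H_2 ≅ 0.

H_2 ≅ 0.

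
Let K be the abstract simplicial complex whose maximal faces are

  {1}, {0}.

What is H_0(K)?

Take the total order 0 < 1 on the vertex set. Then K (dimension 0) consists of the simplices:

  0-simplices (2): [0], [1]

giving chain groups C_0 ≅ Z^2.

From H_k ≅ ker(∂_k) / im(∂_{k+1}) we obtain:

  H_0: rank C_0 − rank ∂_1 = 2 − 0 = 2, and there is no ∂_1, so H_0 = Z^2.

H_0 ≅ Z^2.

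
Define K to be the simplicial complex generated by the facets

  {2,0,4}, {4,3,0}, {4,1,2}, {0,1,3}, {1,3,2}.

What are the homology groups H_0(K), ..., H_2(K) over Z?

H_0 ≅ Z,  H_1 ≅ Z,  H_2 = 0.

We work with the vertex ordering 0 < 1 < 2 < 3 < 4. The simplices of K, each written with vertices in increasing order, are:

  0-simplices (5): [0], [1], [2], [3], [4]
  1-simplices (10): [0,1], [0,2], [0,3], [0,4], [1,2], [1,3], [1,4], [2,3], [2,4], [3,4]
  2-simplices (5): [0,1,3], [0,2,4], [0,3,4], [1,2,3], [1,2,4]

Hence C_0 ≅ Z^5, C_1 ≅ Z^10, C_2 ≅ Z^5.

The boundary map ∂_1: C_1 → C_0 is given by ∂[p,q] = [q] − [p].
The 5×10 boundary matrix has rank 4 and Smith normal form diag(1,1,1,1).

The boundary map ∂_2: C_2 → C_1 acts by ∂[p,q,r] = [q,r] − [p,r] + [p,q]. For instance
  ∂[0,3,4] = [3,4] − [0,4] + [0,3],
  ∂[0,1,3] = [1,3] − [0,3] + [0,1].
As a 10×5 matrix over Z this has rank 5, with invariant factors (1,1,1,1,1).

Reading off H_k = ker ∂_k / im ∂_{k+1}:

  H_0: rank C_0 − rank ∂_1 = 5 − 4 = 1, and the invariant factors of ∂_1 are all 1, so H_0 ≅ Z.
  H_1: rank ker ∂_1 − rank ∂_2 = (10 − 4) − 5 = 1, and the invariant factors of ∂_2 are all 1, so H_1 ≅ Z.
  H_2: rank ker ∂_2 − rank ∂_3 = (5 − 5) − 0 = 0, and there is no ∂_3, so H_2 ≅ 0.

(K is a triangulation of the Möbius band.)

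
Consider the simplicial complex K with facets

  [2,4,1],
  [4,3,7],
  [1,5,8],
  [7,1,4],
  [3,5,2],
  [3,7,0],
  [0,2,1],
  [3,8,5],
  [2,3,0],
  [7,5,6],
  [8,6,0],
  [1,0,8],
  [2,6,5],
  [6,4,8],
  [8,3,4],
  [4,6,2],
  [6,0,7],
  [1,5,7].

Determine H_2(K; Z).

H_2 ≅ Z.

Fix the vertex order 0 < 1 < 2 < 3 < 4 < 5 < 6 < 7 < 8 and write every simplex with vertices in increasing order. Then dim K = 2 and the simplices of K are:

  0-simplices (9): [0], [1], [2], [3], [4], [5], [6], [7], [8]
  1-simplices (27): (27 of them)
  2-simplices (18): [0,1,2], [0,1,8], [0,2,3], [0,3,7], [0,6,7], [0,6,8], [1,2,4], [1,4,7], [1,5,7], [1,5,8], [2,3,5], [2,4,6], [2,5,6], [3,4,7], [3,4,8], [3,5,8], [4,6,8], [5,6,7]

so the chain groups are C_0 ≅ Z^9, C_1 ≅ Z^27, C_2 ≅ Z^18.

∂_1: C_1 → C_0 sends each edge [p,q] (with p < q) to q − p. For instance
  ∂[3,5] = [5] − [3].
As a 9×27 matrix over Z this has rank 8, with invariant factors (1,1,1,1,1,1,1,1).

The boundary map ∂_2: C_2 → C_1 acts by ∂[p,q,r] = [q,r] − [p,r] + [p,q]. For instance
  ∂[0,2,3] = [2,3] − [0,3] + [0,2],
  ∂[5,6,7] = [6,7] − [5,7] + [5,6].
The resulting 27×18 matrix has rank 17, and its Smith normal form has invariant factors (1,1,1,1,1,1,1,1,1,1,1,1,1,1,1,1,1).

Now H_k = ker ∂_k / im ∂_{k+1}, so:

  H_2: rank ker ∂_2 − rank ∂_3 = (18 − 17) − 0 = 1, and there is no ∂_3, so H_2 = Z.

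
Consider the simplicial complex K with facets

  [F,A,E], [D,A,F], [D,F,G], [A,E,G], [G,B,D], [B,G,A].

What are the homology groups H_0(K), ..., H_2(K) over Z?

H_0 ≅ Z,  H_1 ≅ Z,  H_2 = 0.

Order the vertices as A < B < D < E < F < G. Listing each simplex with vertices in this order, K has dimension 2 with simplices:

  0-simplices (6): A, B, D, E, F, G
  1-simplices (12): AB, AD, AE, AF, AG, BD, BG, DF, DG, EF, EG, FG
  2-simplices (6): ABG, ADF, AEF, AEG, BDG, DFG

Hence C_0 ≅ Z^6, C_1 ≅ Z^12, C_2 ≅ Z^6.

∂_1: C_1 → C_0 is given by ∂[p,q] = [q] − [p]. For instance
  ∂FG = G − F.
The resulting 6×12 matrix has rank 5, and its Smith normal form has invariant factors (1,1,1,1,1).

The boundary map ∂_2: C_2 → C_1 maps a triangle to the signed sum of its edges. For instance
  ∂AEG = EG − AG + AE,
  ∂ADF = DF − AF + AD.
The resulting 12×6 matrix has rank 6, and its Smith normal form has invariant factors (1,1,1,1,1,1).

Now H_k = ker ∂_k / im ∂_{k+1}, so:

  H_0: rank C_0 − rank ∂_1 = 6 − 5 = 1, and the invariant factors of ∂_1 are all 1, so H_0 = Z.
  H_1: rank ker ∂_1 − rank ∂_2 = (12 − 5) − 6 = 1, and the invariant factors of ∂_2 are all 1, so H_1 = Z.
  H_2: rank ker ∂_2 − rank ∂_3 = (6 − 6) − 0 = 0, and there is no ∂_3, so H_2 = 0.

(K is a triangulation of the cylinder S^1 x I.)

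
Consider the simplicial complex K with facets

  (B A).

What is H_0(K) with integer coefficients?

H_0 = Z.

Take the total order A < B on the vertex set. Then K (dimension 1) consists of the simplices:

  0-simplices (2): A, B
  1-simplices (1): AB

giving chain groups C_0 ≅ Z^2, C_1 ≅ Z^1.

∂_1: C_1 → C_0 is given by ∂[p,q] = [q] − [p]. For instance
  ∂AB = B − A.
The resulting 2×1 matrix has rank 1, and its Smith normal form has invariant factors (1).

From H_k ≅ ker(∂_k) / im(∂_{k+1}) we obtain:

  H_0: rank C_0 − rank ∂_1 = 2 − 1 = 1, and the invariant factors of ∂_1 are all 1, so H_0 = Z.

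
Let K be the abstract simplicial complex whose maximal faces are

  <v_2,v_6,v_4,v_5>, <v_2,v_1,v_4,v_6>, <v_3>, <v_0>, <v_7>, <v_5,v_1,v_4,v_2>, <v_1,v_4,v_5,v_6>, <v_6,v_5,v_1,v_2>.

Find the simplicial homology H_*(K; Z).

Order the vertices as v_0 < v_1 < v_2 < v_3 < v_4 < v_5 < v_6 < v_7. Listing each simplex with vertices in this order, K has dimension 3 with simplices:

  0-simplices (8): [v_0], [v_1], [v_2], [v_3], [v_4], [v_5], [v_6], [v_7]
  1-simplices (10): [v_1,v_2], [v_1,v_4], [v_1,v_5], [v_1,v_6], [v_2,v_4], [v_2,v_5], [v_2,v_6], [v_4,v_5], [v_4,v_6], [v_5,v_6]
  2-simplices (10): [v_1,v_2,v_4], [v_1,v_2,v_5], [v_1,v_2,v_6], [v_1,v_4,v_5], [v_1,v_4,v_6], [v_1,v_5,v_6], [v_2,v_4,v_5], [v_2,v_4,v_6], [v_2,v_5,v_6], [v_4,v_5,v_6]
  3-simplices (5): [v_1,v_2,v_4,v_5], [v_1,v_2,v_4,v_6], [v_1,v_2,v_5,v_6], [v_1,v_4,v_5,v_6], [v_2,v_4,v_5,v_6]

Hence C_0 ≅ Z^8, C_1 ≅ Z^10, C_2 ≅ Z^10, C_3 ≅ Z^5.

The boundary map ∂_1: C_1 → C_0 maps an edge to its endpoints' difference, ∂[p,q] = q − p. For instance
  ∂[v_5,v_6] = [v_6] − [v_5].
This gives a 8×10 integer matrix of rank 4; reducing to Smith normal form yields diagonal entries (1,1,1,1).

∂_2: C_2 → C_1 sends each 2-simplex [p,q,r] to [q,r] − [p,r] + [p,q]. For instance
  ∂[v_1,v_4,v_6] = [v_4,v_6] − [v_1,v_6] + [v_1,v_4],
  ∂[v_4,v_5,v_6] = [v_5,v_6] − [v_4,v_6] + [v_4,v_5].
As a 10×10 matrix over Z this has rank 6, with invariant factors (1,1,1,1,1,1).

Boundary ∂_3: C_3 → C_2 sends each 3-simplex σ to the alternating sum Σ_i (−1)^i (σ with its i-th vertex removed). For instance
  ∂[v_1,v_2,v_4,v_6] = [v_2,v_4,v_6] − [v_1,v_4,v_6] + [v_1,v_2,v_6] − [v_1,v_2,v_4],
  ∂[v_2,v_4,v_5,v_6] = [v_4,v_5,v_6] − [v_2,v_5,v_6] + [v_2,v_4,v_6] − [v_2,v_4,v_5].
This gives a 10×5 integer matrix of rank 4; reducing to Smith normal form yields diagonal entries (1,1,1,1).

Reading off H_k = ker ∂_k / im ∂_{k+1}:

  H_0: rank C_0 − rank ∂_1 = 8 − 4 = 4, and the invariant factors of ∂_1 are all 1, so H_0 = Z^4.
  H_1: rank ker ∂_1 − rank ∂_2 = (10 − 4) − 6 = 0, and the invariant factors of ∂_2 are all 1, so H_1 = 0.
  H_2: rank ker ∂_2 − rank ∂_3 = (10 − 6) − 4 = 0, and the invariant factors of ∂_3 are all 1, so H_2 = 0.
  H_3: rank ker ∂_3 − rank ∂_4 = (5 − 4) − 0 = 1, and there is no ∂_4, so H_3 = Z.

As a check, the Euler characteristic is 8 − 10 + 10 − 5 = 3, which agrees with 4 − 0 + 0 − 1 = 3.

H_0 = Z^4,  H_1 = 0,  H_2 = 0,  H_3 = Z.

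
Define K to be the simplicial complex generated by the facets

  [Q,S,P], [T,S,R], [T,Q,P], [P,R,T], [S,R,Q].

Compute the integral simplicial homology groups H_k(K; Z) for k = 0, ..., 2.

H_0 = Z,  H_1 = Z,  H_2 = 0.

We work with the vertex ordering P < Q < R < S < T. The simplices of K, each written with vertices in increasing order, are:

  0-simplices (5): P, Q, R, S, T
  1-simplices (10): PQ, PR, PS, PT, QR, QS, QT, RS, RT, ST
  2-simplices (5): PQS, PQT, PRT, QRS, RST

Hence C_0 ≅ Z^5, C_1 ≅ Z^10, C_2 ≅ Z^5.

Boundary ∂_1: C_1 → C_0 maps an edge to its endpoints' difference, ∂[p,q] = q − p. For instance
  ∂PS = S − P.
As a 5×10 matrix over Z this has rank 4, with invariant factors (1,1,1,1).

Boundary ∂_2: C_2 → C_1 maps a triangle to the signed sum of its edges. For instance
  ∂PRT = RT − PT + PR,
  ∂PQT = QT − PT + PQ.
The resulting 10×5 matrix has rank 5, and its Smith normal form has invariant factors (1,1,1,1,1).

Reading off H_k = ker ∂_k / im ∂_{k+1}:

  H_0: rank C_0 − rank ∂_1 = 5 − 4 = 1, and the invariant factors of ∂_1 are all 1, so H_0 = Z.
  H_1: rank ker ∂_1 − rank ∂_2 = (10 − 4) − 5 = 1, and the invariant factors of ∂_2 are all 1, so H_1 = Z.
  H_2: rank ker ∂_2 − rank ∂_3 = (5 − 5) − 0 = 0, and there is no ∂_3, so H_2 = 0.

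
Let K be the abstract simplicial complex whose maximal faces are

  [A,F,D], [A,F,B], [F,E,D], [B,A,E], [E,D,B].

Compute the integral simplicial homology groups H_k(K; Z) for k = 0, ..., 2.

H_0 ≅ Z,  H_1 ≅ Z,  H_2 = 0.

Take the total order A < B < D < E < F on the vertex set. Then K (dimension 2) consists of the simplices:

  0-simplices (5): A, B, D, E, F
  1-simplices (10): AB, AD, AE, AF, BD, BE, BF, DE, DF, EF
  2-simplices (5): ABE, ABF, ADF, BDE, DEF

giving chain groups C_0 ≅ Z^5, C_1 ≅ Z^10, C_2 ≅ Z^5.

Boundary ∂_1: C_1 → C_0 maps an edge to its endpoints' difference, ∂[p,q] = q − p. For instance
  ∂BF = F − B.
The resulting 5×10 matrix has rank 4, and its Smith normal form has invariant factors (1,1,1,1).

The boundary map ∂_2: C_2 → C_1 sends each 2-simplex [p,q,r] to [q,r] − [p,r] + [p,q]. For instance
  ∂ABE = BE − AE + AB,
  ∂ADF = DF − AF + AD.
The resulting 10×5 matrix has rank 5, and its Smith normal form has invariant factors (1,1,1,1,1).

Reading off H_k = ker ∂_k / im ∂_{k+1}:

  H_0: rank C_0 − rank ∂_1 = 5 − 4 = 1, and the invariant factors of ∂_1 are all 1, so H_0 ≅ Z.
  H_1: rank ker ∂_1 − rank ∂_2 = (10 − 4) − 5 = 1, and the invariant factors of ∂_2 are all 1, so H_1 ≅ Z.
  H_2: rank ker ∂_2 − rank ∂_3 = (5 − 5) − 0 = 0, and there is no ∂_3, so H_2 ≅ 0.

As a check, the Euler characteristic is 5 − 10 + 5 = 0, which agrees with 1 − 1 + 0 = 0.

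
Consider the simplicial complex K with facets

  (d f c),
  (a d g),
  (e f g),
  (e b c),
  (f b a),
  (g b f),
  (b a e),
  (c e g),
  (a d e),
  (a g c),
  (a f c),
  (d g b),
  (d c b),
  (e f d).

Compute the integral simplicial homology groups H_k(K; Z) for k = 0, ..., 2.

Order the vertices as a < b < c < d < e < f < g. Listing each simplex with vertices in this order, K has dimension 2 with simplices:

  0-simplices (7): a, b, c, d, e, f, g
  1-simplices (21): ab, ac, ad, ae, af, ag, bc, bd, be, bf, bg, cd, ce, cf, cg, de, df, dg, ef, eg, fg
  2-simplices (14): abe, abf, acf, acg, ade, adg, bcd, bce, bdg, bfg, cdf, ceg, def, efg

so the chain groups are C_0 ≅ Z^7, C_1 ≅ Z^21, C_2 ≅ Z^14.

Boundary ∂_1: C_1 → C_0 maps an edge to its endpoints' difference, ∂[p,q] = q − p. For instance
  ∂cg = g − c.
The resulting 7×21 matrix has rank 6, and its Smith normal form has invariant factors (1,1,1,1,1,1).

The boundary map ∂_2: C_2 → C_1 acts by ∂[p,q,r] = [q,r] − [p,r] + [p,q]. For instance
  ∂acf = cf − af + ac,
  ∂abe = be − ae + ab.
The resulting 21×14 matrix has rank 13, and its Smith normal form has invariant factors (1,1,1,1,1,1,1,1,1,1,1,1,1).

Reading off H_k = ker ∂_k / im ∂_{k+1}:

  H_0: rank C_0 − rank ∂_1 = 7 − 6 = 1, and the invariant factors of ∂_1 are all 1, so H_0 ≅ Z.
  H_1: rank ker ∂_1 − rank ∂_2 = (21 − 6) − 13 = 2, and the invariant factors of ∂_2 are all 1, so H_1 ≅ Z^2.
  H_2: rank ker ∂_2 − rank ∂_3 = (14 − 13) − 0 = 1, and there is no ∂_3, so H_2 ≅ Z.

H_0 = Z,  H_1 = Z^2,  H_2 = Z.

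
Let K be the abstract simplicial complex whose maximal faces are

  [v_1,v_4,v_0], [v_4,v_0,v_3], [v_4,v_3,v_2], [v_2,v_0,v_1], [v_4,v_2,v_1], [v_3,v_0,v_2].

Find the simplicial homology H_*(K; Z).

H_0 ≅ Z,  H_1 = 0,  H_2 ≅ Z.

Take the total order v_0 < v_1 < v_2 < v_3 < v_4 on the vertex set. Then K (dimension 2) consists of the simplices:

  0-simplices (5): [v_0], [v_1], [v_2], [v_3], [v_4]
  1-simplices (9): [v_0,v_1], [v_0,v_2], [v_0,v_3], [v_0,v_4], [v_1,v_2], [v_1,v_4], [v_2,v_3], [v_2,v_4], [v_3,v_4]
  2-simplices (6): [v_0,v_1,v_2], [v_0,v_1,v_4], [v_0,v_2,v_3], [v_0,v_3,v_4], [v_1,v_2,v_4], [v_2,v_3,v_4]

Hence C_0 ≅ Z^5, C_1 ≅ Z^9, C_2 ≅ Z^6.

Boundary ∂_1: C_1 → C_0 is given by ∂[p,q] = [q] − [p].
As a 5×9 matrix over Z this has rank 4, with invariant factors (1,1,1,1).

Boundary ∂_2: C_2 → C_1 acts by ∂[p,q,r] = [q,r] − [p,r] + [p,q]. For instance
  ∂[v_2,v_3,v_4] = [v_3,v_4] − [v_2,v_4] + [v_2,v_3],
  ∂[v_0,v_1,v_2] = [v_1,v_2] − [v_0,v_2] + [v_0,v_1].
The resulting 9×6 matrix has rank 5, and its Smith normal form has invariant factors (1,1,1,1,1).

Now H_k = ker ∂_k / im ∂_{k+1}, so:

  H_0: rank C_0 − rank ∂_1 = 5 − 4 = 1, and the invariant factors of ∂_1 are all 1, so H_0 ≅ Z.
  H_1: rank ker ∂_1 − rank ∂_2 = (9 − 4) − 5 = 0, and the invariant factors of ∂_2 are all 1, so H_1 ≅ 0.
  H_2: rank ker ∂_2 − rank ∂_3 = (6 − 5) − 0 = 1, and there is no ∂_3, so H_2 ≅ Z.

As a check, the Euler characteristic is 5 − 9 + 6 = 2, which agrees with 1 − 0 + 1 = 2.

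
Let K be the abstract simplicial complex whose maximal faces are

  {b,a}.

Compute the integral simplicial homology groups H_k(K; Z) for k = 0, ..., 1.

Take the total order a < b on the vertex set. Then K (dimension 1) consists of the simplices:

  0-simplices (2): a, b
  1-simplices (1): ab

giving chain groups C_0 ≅ Z^2, C_1 ≅ Z^1.

Boundary ∂_1: C_1 → C_0 sends each edge [p,q] (with p < q) to q − p.
The resulting 2×1 matrix has rank 1, and its Smith normal form has invariant factors (1).

From H_k ≅ ker(∂_k) / im(∂_{k+1}) we obtain:

  H_0: rank C_0 − rank ∂_1 = 2 − 1 = 1, and the invariant factors of ∂_1 are all 1, so H_0 ≅ Z.
  H_1: rank ker ∂_1 − rank ∂_2 = (1 − 1) − 0 = 0, and there is no ∂_2, so H_1 ≅ 0.

As a check, the Euler characteristic is 2 − 1 = 1, which agrees with 1 − 0 = 1.

H_0 ≅ Z,  H_1 = 0.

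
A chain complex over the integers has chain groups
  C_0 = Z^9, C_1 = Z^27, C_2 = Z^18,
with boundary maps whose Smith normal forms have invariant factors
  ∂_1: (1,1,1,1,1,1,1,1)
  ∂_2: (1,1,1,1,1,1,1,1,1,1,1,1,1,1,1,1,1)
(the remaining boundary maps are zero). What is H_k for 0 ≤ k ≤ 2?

H_0 = Z,  H_1 = Z^2,  H_2 = Z.

H_0: b_0 = 9 − 0 − 8 = 1; torsion from ∂_1 factors > 1: none. So H_0 = Z.
H_1: b_1 = 27 − 8 − 17 = 2; torsion from ∂_2 factors > 1: none. So H_1 = Z^2.
H_2: b_2 = 18 − 17 − 0 = 1; torsion from ∂_3 factors > 1: none. So H_2 = Z.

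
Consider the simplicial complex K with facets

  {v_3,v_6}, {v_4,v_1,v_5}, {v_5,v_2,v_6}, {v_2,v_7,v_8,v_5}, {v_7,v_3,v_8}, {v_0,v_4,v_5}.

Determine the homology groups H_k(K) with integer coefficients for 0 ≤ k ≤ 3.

H_0 = Z,  H_1 = Z,  H_2 = 0,  H_3 = 0.

Fix the vertex order v_0 < v_1 < v_2 < v_3 < v_4 < v_5 < v_6 < v_7 < v_8 and write every simplex with vertices in increasing order. Then dim K = 3 and the simplices of K are:

  0-simplices (9): [v_0], [v_1], [v_2], [v_3], [v_4], [v_5], [v_6], [v_7], [v_8]
  1-simplices (16): (16 of them)
  2-simplices (8): [v_0,v_4,v_5], [v_1,v_4,v_5], [v_2,v_5,v_6], [v_2,v_5,v_7], [v_2,v_5,v_8], [v_2,v_7,v_8], [v_3,v_7,v_8], [v_5,v_7,v_8]
  3-simplices (1): [v_2,v_5,v_7,v_8]

giving chain groups C_0 ≅ Z^9, C_1 ≅ Z^16, C_2 ≅ Z^8, C_3 ≅ Z^1.

The boundary map ∂_1: C_1 → C_0 maps an edge to its endpoints' difference, ∂[p,q] = q − p. For instance
  ∂[v_1,v_4] = [v_4] − [v_1].
This gives a 9×16 integer matrix of rank 8; reducing to Smith normal form yields diagonal entries (1,1,1,1,1,1,1,1).

Boundary ∂_2: C_2 → C_1 maps a triangle to the signed sum of its edges. For instance
  ∂[v_5,v_7,v_8] = [v_7,v_8] − [v_5,v_8] + [v_5,v_7],
  ∂[v_1,v_4,v_5] = [v_4,v_5] − [v_1,v_5] + [v_1,v_4].
The resulting 16×8 matrix has rank 7, and its Smith normal form has invariant factors (1,1,1,1,1,1,1).

The boundary map ∂_3: C_3 → C_2 sends each 3-simplex σ to the alternating sum Σ_i (−1)^i (σ with its i-th vertex removed). For instance
  ∂[v_2,v_5,v_7,v_8] = [v_5,v_7,v_8] − [v_2,v_7,v_8] + [v_2,v_5,v_8] − [v_2,v_5,v_7].
This gives a 8×1 integer matrix of rank 1; reducing to Smith normal form yields diagonal entries (1).

Reading off H_k = ker ∂_k / im ∂_{k+1}:

  H_0: rank C_0 − rank ∂_1 = 9 − 8 = 1, and the invariant factors of ∂_1 are all 1, so H_0 ≅ Z.
  H_1: rank ker ∂_1 − rank ∂_2 = (16 − 8) − 7 = 1, and the invariant factors of ∂_2 are all 1, so H_1 ≅ Z.
  H_2: rank ker ∂_2 − rank ∂_3 = (8 − 7) − 1 = 0, and the invariant factors of ∂_3 are all 1, so H_2 ≅ 0.
  H_3: rank ker ∂_3 − rank ∂_4 = (1 − 1) − 0 = 0, and there is no ∂_4, so H_3 ≅ 0.

As a check, the Euler characteristic is 9 − 16 + 8 − 1 = 0, which agrees with 1 − 1 + 0 − 0 = 0.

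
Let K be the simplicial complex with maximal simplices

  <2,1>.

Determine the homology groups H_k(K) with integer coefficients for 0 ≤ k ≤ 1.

H_0 ≅ Z,  H_1 = 0.

Take the total order 1 < 2 on the vertex set. Then K (dimension 1) consists of the simplices:

  0-simplices (2): [1], [2]
  1-simplices (1): [1,2]

so the chain groups are C_0 ≅ Z^2, C_1 ≅ Z^1.

The boundary map ∂_1: C_1 → C_0 sends each edge [p,q] (with p < q) to q − p. For instance
  ∂[1,2] = [2] − [1].
The resulting 2×1 matrix has rank 1, and its Smith normal form has invariant factors (1).

Computing H_k = (kernel of ∂_k) / (image of ∂_{k+1}):

  H_0: rank C_0 − rank ∂_1 = 2 − 1 = 1, and the invariant factors of ∂_1 are all 1, so H_0 = Z.
  H_1: rank ker ∂_1 − rank ∂_2 = (1 − 1) − 0 = 0, and there is no ∂_2, so H_1 = 0.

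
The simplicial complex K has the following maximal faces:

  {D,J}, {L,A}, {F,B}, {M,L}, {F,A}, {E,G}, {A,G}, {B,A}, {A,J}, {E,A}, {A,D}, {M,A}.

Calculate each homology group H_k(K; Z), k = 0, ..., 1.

Order the vertices as A < B < D < E < F < G < J < L < M. Listing each simplex with vertices in this order, K has dimension 1 with simplices:

  0-simplices (9): A, B, D, E, F, G, J, L, M
  1-simplices (12): AB, AD, AE, AF, AG, AJ, AL, AM, BF, DJ, EG, LM

Hence C_0 ≅ Z^9, C_1 ≅ Z^12.

Boundary ∂_1: C_1 → C_0 is given by ∂[p,q] = [q] − [p]. For instance
  ∂AG = G − A.
This gives a 9×12 integer matrix of rank 8; reducing to Smith normal form yields diagonal entries (1,1,1,1,1,1,1,1).

Now H_k = ker ∂_k / im ∂_{k+1}, so:

  H_0: rank C_0 − rank ∂_1 = 9 − 8 = 1, and the invariant factors of ∂_1 are all 1, so H_0 ≅ Z.
  H_1: rank ker ∂_1 − rank ∂_2 = (12 − 8) − 0 = 4, and there is no ∂_2, so H_1 ≅ Z^4.

H_0 ≅ Z,  H_1 ≅ Z^4.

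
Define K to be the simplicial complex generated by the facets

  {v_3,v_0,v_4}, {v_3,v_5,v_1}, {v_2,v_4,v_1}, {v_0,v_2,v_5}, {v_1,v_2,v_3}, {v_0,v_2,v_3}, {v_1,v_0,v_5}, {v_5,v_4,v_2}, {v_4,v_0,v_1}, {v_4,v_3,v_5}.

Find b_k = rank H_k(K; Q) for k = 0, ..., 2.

b_0 = 1, b_1 = 0, b_2 = 0.

K has 6 vertices, 15 edges, 10 triangles.
rank ∂_0 = 0, rank ∂_1 = 5 ⇒ b_0 = 6 − 0 − 5 = 1; all invariant factors of ∂_1 are 1 so no torsion. So H_0 = Z.
rank ∂_1 = 5, rank ∂_2 = 10 ⇒ b_1 = 15 − 5 − 10 = 0; ∂_2 has invariant factor(s) [2] giving torsion. So H_1 = Z/2Z.
rank ∂_2 = 10, rank ∂_3 = 0 ⇒ b_2 = 10 − 10 − 0 = 0. So H_2 = 0.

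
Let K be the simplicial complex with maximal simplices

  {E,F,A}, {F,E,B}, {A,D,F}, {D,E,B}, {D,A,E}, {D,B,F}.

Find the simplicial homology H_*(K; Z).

Fix the vertex order A < B < D < E < F and write every simplex with vertices in increasing order. Then dim K = 2 and the simplices of K are:

  0-simplices (5): A, B, D, E, F
  1-simplices (9): AD, AE, AF, BD, BE, BF, DE, DF, EF
  2-simplices (6): ADE, ADF, AEF, BDE, BDF, BEF

so the chain groups are C_0 ≅ Z^5, C_1 ≅ Z^9, C_2 ≅ Z^6.

∂_1: C_1 → C_0 is given by ∂[p,q] = [q] − [p]. For instance
  ∂EF = F − E.
As a 5×9 matrix over Z this has rank 4, with invariant factors (1,1,1,1).

∂_2: C_2 → C_1 acts by ∂[p,q,r] = [q,r] − [p,r] + [p,q]. For instance
  ∂AEF = EF − AF + AE,
  ∂ADF = DF − AF + AD.
The 9×6 boundary matrix has rank 5 and Smith normal form diag(1,1,1,1,1).

Reading off H_k = ker ∂_k / im ∂_{k+1}:

  H_0: rank C_0 − rank ∂_1 = 5 − 4 = 1, and the invariant factors of ∂_1 are all 1, so H_0 ≅ Z.
  H_1: rank ker ∂_1 − rank ∂_2 = (9 − 4) − 5 = 0, and the invariant factors of ∂_2 are all 1, so H_1 ≅ 0.
  H_2: rank ker ∂_2 − rank ∂_3 = (6 − 5) − 0 = 1, and there is no ∂_3, so H_2 ≅ Z.

H_0 ≅ Z,  H_1 = 0,  H_2 ≅ Z.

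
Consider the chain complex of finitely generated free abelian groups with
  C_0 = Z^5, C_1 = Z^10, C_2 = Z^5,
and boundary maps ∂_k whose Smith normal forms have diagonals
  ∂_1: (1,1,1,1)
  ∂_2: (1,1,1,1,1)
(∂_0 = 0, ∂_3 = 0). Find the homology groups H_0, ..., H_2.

H_0: b_0 = 5 − 0 − 4 = 1; torsion from ∂_1 factors > 1: none. So H_0 ≅ Z.
H_1: b_1 = 10 − 4 − 5 = 1; torsion from ∂_2 factors > 1: none. So H_1 ≅ Z.
H_2: b_2 = 5 − 5 − 0 = 0; torsion from ∂_3 factors > 1: none. So H_2 ≅ 0.

H_0 ≅ Z,  H_1 ≅ Z,  H_2 = 0.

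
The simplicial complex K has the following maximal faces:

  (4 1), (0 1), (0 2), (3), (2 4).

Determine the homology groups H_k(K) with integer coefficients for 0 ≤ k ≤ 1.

Take the total order 0 < 1 < 2 < 3 < 4 on the vertex set. Then K (dimension 1) consists of the simplices:

  0-simplices (5): [0], [1], [2], [3], [4]
  1-simplices (4): [0,1], [0,2], [1,4], [2,4]

giving chain groups C_0 ≅ Z^5, C_1 ≅ Z^4.

The boundary map ∂_1: C_1 → C_0 is given by ∂[p,q] = [q] − [p]. For instance
  ∂[2,4] = [4] − [2].
The resulting 5×4 matrix has rank 3, and its Smith normal form has invariant factors (1,1,1).

From H_k ≅ ker(∂_k) / im(∂_{k+1}) we obtain:

  H_0: rank C_0 − rank ∂_1 = 5 − 3 = 2, and the invariant factors of ∂_1 are all 1, so H_0 ≅ Z^2.
  H_1: rank ker ∂_1 − rank ∂_2 = (4 − 3) − 0 = 1, and there is no ∂_2, so H_1 ≅ Z.

H_0 = Z^2,  H_1 = Z.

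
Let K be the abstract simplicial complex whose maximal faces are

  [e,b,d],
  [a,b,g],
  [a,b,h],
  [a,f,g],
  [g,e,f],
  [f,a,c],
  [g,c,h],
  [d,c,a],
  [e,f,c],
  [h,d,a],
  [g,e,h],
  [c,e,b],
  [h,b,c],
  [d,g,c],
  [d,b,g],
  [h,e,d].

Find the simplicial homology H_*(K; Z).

H_0 ≅ Z,  H_1 ≅ Z^2,  H_2 ≅ Z.

Fix the vertex order a < b < c < d < e < f < g < h and write every simplex with vertices in increasing order. Then dim K = 2 and the simplices of K are:

  0-simplices (8): a, b, c, d, e, f, g, h
  1-simplices (24): ab, ac, ad, af, ag, ah, bc, bd, be, bg, bh, cd, ce, cf, cg, ch, de, dg, dh, ef, eg, eh, fg, gh
  2-simplices (16): abg, abh, acd, acf, adh, afg, bce, bch, bde, bdg, cdg, cef, cgh, deh, efg, egh

Hence C_0 ≅ Z^8, C_1 ≅ Z^24, C_2 ≅ Z^16.

∂_1: C_1 → C_0 is given by ∂[p,q] = [q] − [p].
As a 8×24 matrix over Z this has rank 7, with invariant factors (1,1,1,1,1,1,1).

Boundary ∂_2: C_2 → C_1 sends each 2-simplex [p,q,r] to [q,r] − [p,r] + [p,q]. For instance
  ∂abg = bg − ag + ab,
  ∂cdg = dg − cg + cd.
This gives a 24×16 integer matrix of rank 15; reducing to Smith normal form yields diagonal entries (1,1,1,1,1,1,1,1,1,1,1,1,1,1,1).

Reading off H_k = ker ∂_k / im ∂_{k+1}:

  H_0: rank C_0 − rank ∂_1 = 8 − 7 = 1, and the invariant factors of ∂_1 are all 1, so H_0 ≅ Z.
  H_1: rank ker ∂_1 − rank ∂_2 = (24 − 7) − 15 = 2, and the invariant factors of ∂_2 are all 1, so H_1 ≅ Z^2.
  H_2: rank ker ∂_2 − rank ∂_3 = (16 − 15) − 0 = 1, and there is no ∂_3, so H_2 ≅ Z.

As a check, the Euler characteristic is 8 − 24 + 16 = 0, which agrees with 1 − 2 + 1 = 0.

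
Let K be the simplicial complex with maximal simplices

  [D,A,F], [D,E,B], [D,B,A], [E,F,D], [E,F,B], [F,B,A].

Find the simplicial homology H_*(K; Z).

H_0 ≅ Z,  H_1 = 0,  H_2 ≅ Z.

Take the total order A < B < D < E < F on the vertex set. Then K (dimension 2) consists of the simplices:

  0-simplices (5): A, B, D, E, F
  1-simplices (9): AB, AD, AF, BD, BE, BF, DE, DF, EF
  2-simplices (6): ABD, ABF, ADF, BDE, BEF, DEF

Hence C_0 ≅ Z^5, C_1 ≅ Z^9, C_2 ≅ Z^6.

∂_1: C_1 → C_0 sends each edge [p,q] (with p < q) to q − p. For instance
  ∂EF = F − E.
The 5×9 boundary matrix has rank 4 and Smith normal form diag(1,1,1,1).

∂_2: C_2 → C_1 sends each 2-simplex [p,q,r] to [q,r] − [p,r] + [p,q]. For instance
  ∂BEF = EF − BF + BE,
  ∂ABD = BD − AD + AB.
This gives a 9×6 integer matrix of rank 5; reducing to Smith normal form yields diagonal entries (1,1,1,1,1).

Now H_k = ker ∂_k / im ∂_{k+1}, so:

  H_0: rank C_0 − rank ∂_1 = 5 − 4 = 1, and the invariant factors of ∂_1 are all 1, so H_0 = Z.
  H_1: rank ker ∂_1 − rank ∂_2 = (9 − 4) − 5 = 0, and the invariant factors of ∂_2 are all 1, so H_1 = 0.
  H_2: rank ker ∂_2 − rank ∂_3 = (6 − 5) − 0 = 1, and there is no ∂_3, so H_2 = Z.

(K is a triangulation of the 2-sphere S^2.)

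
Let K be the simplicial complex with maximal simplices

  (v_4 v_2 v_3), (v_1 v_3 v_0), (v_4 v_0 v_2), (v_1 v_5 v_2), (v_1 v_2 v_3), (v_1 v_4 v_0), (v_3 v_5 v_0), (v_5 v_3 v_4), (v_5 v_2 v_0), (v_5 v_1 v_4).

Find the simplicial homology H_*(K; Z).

Order the vertices as v_0 < v_1 < v_2 < v_3 < v_4 < v_5. Listing each simplex with vertices in this order, K has dimension 2 with simplices:

  0-simplices (6): [v_0], [v_1], [v_2], [v_3], [v_4], [v_5]
  1-simplices (15): (15 of them)
  2-simplices (10): [v_0,v_1,v_3], [v_0,v_1,v_4], [v_0,v_2,v_4], [v_0,v_2,v_5], [v_0,v_3,v_5], [v_1,v_2,v_3], [v_1,v_2,v_5], [v_1,v_4,v_5], [v_2,v_3,v_4], [v_3,v_4,v_5]

so the chain groups are C_0 ≅ Z^6, C_1 ≅ Z^15, C_2 ≅ Z^10.

Boundary ∂_1: C_1 → C_0 sends each edge [p,q] (with p < q) to q − p. For instance
  ∂[v_0,v_4] = [v_4] − [v_0].
The 6×15 boundary matrix has rank 5 and Smith normal form diag(1,1,1,1,1).

∂_2: C_2 → C_1 acts by ∂[p,q,r] = [q,r] − [p,r] + [p,q]. For instance
  ∂[v_2,v_3,v_4] = [v_3,v_4] − [v_2,v_4] + [v_2,v_3],
  ∂[v_0,v_1,v_4] = [v_1,v_4] − [v_0,v_4] + [v_0,v_1].
As a 15×10 matrix over Z this has rank 10, with invariant factors (1,1,1,1,1,1,1,1,1,2).

Reading off H_k = ker ∂_k / im ∂_{k+1}:

  H_0: rank C_0 − rank ∂_1 = 6 − 5 = 1, and the invariant factors of ∂_1 are all 1, so H_0 ≅ Z.
  H_1: rank ker ∂_1 − rank ∂_2 = (15 − 5) − 10 = 0, and ∂_2 has invariant factor 2 > 1, so H_1 ≅ Z/2.
  H_2: rank ker ∂_2 − rank ∂_3 = (10 − 10) − 0 = 0, and there is no ∂_3, so H_2 ≅ 0.

As a check, the Euler characteristic is 6 − 15 + 10 = 1, which agrees with 1 − 0 + 0 = 1.

H_0 = Z,  H_1 = Z/2,  H_2 = 0.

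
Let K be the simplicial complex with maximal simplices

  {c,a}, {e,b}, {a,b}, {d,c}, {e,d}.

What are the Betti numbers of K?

Fix the vertex order a < b < c < d < e and write every simplex with vertices in increasing order. Then dim K = 1 and the simplices of K are:

  0-simplices (5): a, b, c, d, e
  1-simplices (5): ab, ac, be, cd, de

giving chain groups C_0 ≅ Z^5, C_1 ≅ Z^5.

The boundary map ∂_1: C_1 → C_0 sends each edge [p,q] (with p < q) to q − p.
As a 5×5 matrix over Z this has rank 4, with invariant factors (1,1,1,1).

Reading off H_k = ker ∂_k / im ∂_{k+1}:

  H_0: rank C_0 − rank ∂_1 = 5 − 4 = 1, and the invariant factors of ∂_1 are all 1, so H_0 ≅ Z.
  H_1: rank ker ∂_1 − rank ∂_2 = (5 − 4) − 0 = 1, and there is no ∂_2, so H_1 ≅ Z.

(K is a triangulation of the circle S^1.)

Hence the Betti numbers are b_0 = 1, b_1 = 1.

b_0 = 1, b_1 = 1.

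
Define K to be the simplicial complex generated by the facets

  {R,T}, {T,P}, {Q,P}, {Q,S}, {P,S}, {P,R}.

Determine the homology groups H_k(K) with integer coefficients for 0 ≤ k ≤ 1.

H_0 = Z,  H_1 = Z^2.

Fix the vertex order P < Q < R < S < T and write every simplex with vertices in increasing order. Then dim K = 1 and the simplices of K are:

  0-simplices (5): P, Q, R, S, T
  1-simplices (6): PQ, PR, PS, PT, QS, RT

giving chain groups C_0 ≅ Z^5, C_1 ≅ Z^6.

The boundary map ∂_1: C_1 → C_0 maps an edge to its endpoints' difference, ∂[p,q] = q − p.
The resulting 5×6 matrix has rank 4, and its Smith normal form has invariant factors (1,1,1,1).

From H_k ≅ ker(∂_k) / im(∂_{k+1}) we obtain:

  H_0: rank C_0 − rank ∂_1 = 5 − 4 = 1, and the invariant factors of ∂_1 are all 1, so H_0 = Z.
  H_1: rank ker ∂_1 − rank ∂_2 = (6 − 4) − 0 = 2, and there is no ∂_2, so H_1 = Z^2.

As a check, the Euler characteristic is 5 − 6 = -1, which agrees with 1 − 2 = -1.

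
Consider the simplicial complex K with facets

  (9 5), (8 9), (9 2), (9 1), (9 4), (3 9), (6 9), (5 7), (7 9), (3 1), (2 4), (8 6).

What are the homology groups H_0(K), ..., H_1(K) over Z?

H_0 ≅ Z,  H_1 ≅ Z^4.

We work with the vertex ordering 1 < 2 < 3 < 4 < 5 < 6 < 7 < 8 < 9. The simplices of K, each written with vertices in increasing order, are:

  0-simplices (9): [1], [2], [3], [4], [5], [6], [7], [8], [9]
  1-simplices (12): [1,3], [1,9], [2,4], [2,9], [3,9], [4,9], [5,7], [5,9], [6,8], [6,9], [7,9], [8,9]

so the chain groups are C_0 ≅ Z^9, C_1 ≅ Z^12.

∂_1: C_1 → C_0 is given by ∂[p,q] = [q] − [p]. For instance
  ∂[5,9] = [9] − [5].
The resulting 9×12 matrix has rank 8, and its Smith normal form has invariant factors (1,1,1,1,1,1,1,1).

Now H_k = ker ∂_k / im ∂_{k+1}, so:

  H_0: rank C_0 − rank ∂_1 = 9 − 8 = 1, and the invariant factors of ∂_1 are all 1, so H_0 ≅ Z.
  H_1: rank ker ∂_1 − rank ∂_2 = (12 − 8) − 0 = 4, and there is no ∂_2, so H_1 ≅ Z^4.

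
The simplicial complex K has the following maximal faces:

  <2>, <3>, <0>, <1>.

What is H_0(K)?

H_0 = Z^4.

Fix the vertex order 0 < 1 < 2 < 3 and write every simplex with vertices in increasing order. Then dim K = 0 and the simplices of K are:

  0-simplices (4): [0], [1], [2], [3]

giving chain groups C_0 ≅ Z^4.

From H_k ≅ ker(∂_k) / im(∂_{k+1}) we obtain:

  H_0: rank C_0 − rank ∂_1 = 4 − 0 = 4, and there is no ∂_1, so H_0 ≅ Z^4.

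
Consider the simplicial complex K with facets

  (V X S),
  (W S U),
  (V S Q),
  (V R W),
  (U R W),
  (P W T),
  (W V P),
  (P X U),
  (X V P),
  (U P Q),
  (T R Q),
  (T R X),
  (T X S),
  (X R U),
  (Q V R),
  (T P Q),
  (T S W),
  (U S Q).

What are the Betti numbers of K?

b_0 = 1, b_1 = 2, b_2 = 1.

We work with the vertex ordering P < Q < R < S < T < U < V < W < X. The simplices of K, each written with vertices in increasing order, are:

  0-simplices (9): P, Q, R, S, T, U, V, W, X
  1-simplices (27): PQ, PT, PU, PV, PW, PX, QR, QS, QT, QU, QV, RT, RU, RV, RW, RX, ST, SU, SV, SW, SX, TW, TX, UW, UX, VW, VX
  2-simplices (18): PQT, PQU, PTW, PUX, PVW, PVX, QRT, QRV, QSU, QSV, RTX, RUW, RUX, RVW, STW, STX, SUW, SVX

so the chain groups are C_0 ≅ Z^9, C_1 ≅ Z^27, C_2 ≅ Z^18.

Boundary ∂_1: C_1 → C_0 sends each edge [p,q] (with p < q) to q − p.
The resulting 9×27 matrix has rank 8, and its Smith normal form has invariant factors (1,1,1,1,1,1,1,1).

The boundary map ∂_2: C_2 → C_1 sends each 2-simplex [p,q,r] to [q,r] − [p,r] + [p,q]. For instance
  ∂STX = TX − SX + ST,
  ∂QSV = SV − QV + QS.
As a 27×18 matrix over Z this has rank 17, with invariant factors (1,1,1,1,1,1,1,1,1,1,1,1,1,1,1,1,1).

Now H_k = ker ∂_k / im ∂_{k+1}, so:

  H_0: rank C_0 − rank ∂_1 = 9 − 8 = 1, and the invariant factors of ∂_1 are all 1, so H_0 ≅ Z.
  H_1: rank ker ∂_1 − rank ∂_2 = (27 − 8) − 17 = 2, and the invariant factors of ∂_2 are all 1, so H_1 ≅ Z^2.
  H_2: rank ker ∂_2 − rank ∂_3 = (18 − 17) − 0 = 1, and there is no ∂_3, so H_2 ≅ Z.

As a check, the Euler characteristic is 9 − 27 + 18 = 0, which agrees with 1 − 2 + 1 = 0.
(K is a triangulation of the torus T^2.)

Hence the Betti numbers are b_0 = 1, b_1 = 2, b_2 = 1.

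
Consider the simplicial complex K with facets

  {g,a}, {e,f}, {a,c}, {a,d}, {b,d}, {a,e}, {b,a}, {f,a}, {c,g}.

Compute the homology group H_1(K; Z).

H_1 ≅ Z^3.

We work with the vertex ordering a < b < c < d < e < f < g. The simplices of K, each written with vertices in increasing order, are:

  0-simplices (7): a, b, c, d, e, f, g
  1-simplices (9): ab, ac, ad, ae, af, ag, bd, cg, ef

so the chain groups are C_0 ≅ Z^7, C_1 ≅ Z^9.

The boundary map ∂_1: C_1 → C_0 sends each edge [p,q] (with p < q) to q − p.
The 7×9 boundary matrix has rank 6 and Smith normal form diag(1,1,1,1,1,1).

Now H_k = ker ∂_k / im ∂_{k+1}, so:

  H_1: rank ker ∂_1 − rank ∂_2 = (9 − 6) − 0 = 3, and there is no ∂_2, so H_1 = Z^3.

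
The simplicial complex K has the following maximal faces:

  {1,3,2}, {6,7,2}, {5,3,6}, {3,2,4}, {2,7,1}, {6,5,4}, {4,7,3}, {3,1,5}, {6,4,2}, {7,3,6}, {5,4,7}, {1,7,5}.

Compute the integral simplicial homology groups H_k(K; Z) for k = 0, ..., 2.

H_0 = Z,  H_1 = Z/2,  H_2 = 0.

Take the total order 1 < 2 < 3 < 4 < 5 < 6 < 7 on the vertex set. Then K (dimension 2) consists of the simplices:

  0-simplices (7): [1], [2], [3], [4], [5], [6], [7]
  1-simplices (18): [1,2], [1,3], [1,5], [1,7], [2,3], [2,4], [2,6], [2,7], [3,4], [3,5], [3,6], [3,7], [4,5], [4,6], [4,7], [5,6], [5,7], [6,7]
  2-simplices (12): [1,2,3], [1,2,7], [1,3,5], [1,5,7], [2,3,4], [2,4,6], [2,6,7], [3,4,7], [3,5,6], [3,6,7], [4,5,6], [4,5,7]

giving chain groups C_0 ≅ Z^7, C_1 ≅ Z^18, C_2 ≅ Z^12.

∂_1: C_1 → C_0 maps an edge to its endpoints' difference, ∂[p,q] = q − p. For instance
  ∂[4,6] = [6] − [4].
This gives a 7×18 integer matrix of rank 6; reducing to Smith normal form yields diagonal entries (1,1,1,1,1,1).

Boundary ∂_2: C_2 → C_1 maps a triangle to the signed sum of its edges. For instance
  ∂[2,4,6] = [4,6] − [2,6] + [2,4],
  ∂[3,5,6] = [5,6] − [3,6] + [3,5].
The 18×12 boundary matrix has rank 12 and Smith normal form diag(1,1,1,1,1,1,1,1,1,1,1,2).

Now H_k = ker ∂_k / im ∂_{k+1}, so:

  H_0: rank C_0 − rank ∂_1 = 7 − 6 = 1, and the invariant factors of ∂_1 are all 1, so H_0 = Z.
  H_1: rank ker ∂_1 − rank ∂_2 = (18 − 6) − 12 = 0, and ∂_2 has invariant factor 2 > 1, so H_1 = Z/2.
  H_2: rank ker ∂_2 − rank ∂_3 = (12 − 12) − 0 = 0, and there is no ∂_3, so H_2 = 0.

(K is a triangulation of the real projective plane RP^2.)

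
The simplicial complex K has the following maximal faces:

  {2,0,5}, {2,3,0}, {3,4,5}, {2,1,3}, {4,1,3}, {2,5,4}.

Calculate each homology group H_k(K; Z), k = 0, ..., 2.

Take the total order 0 < 1 < 2 < 3 < 4 < 5 on the vertex set. Then K (dimension 2) consists of the simplices:

  0-simplices (6): [0], [1], [2], [3], [4], [5]
  1-simplices (12): [0,2], [0,3], [0,5], [1,2], [1,3], [1,4], [2,3], [2,4], [2,5], [3,4], [3,5], [4,5]
  2-simplices (6): [0,2,3], [0,2,5], [1,2,3], [1,3,4], [2,4,5], [3,4,5]

Hence C_0 ≅ Z^6, C_1 ≅ Z^12, C_2 ≅ Z^6.

The boundary map ∂_1: C_1 → C_0 maps an edge to its endpoints' difference, ∂[p,q] = q − p. For instance
  ∂[4,5] = [5] − [4].
The resulting 6×12 matrix has rank 5, and its Smith normal form has invariant factors (1,1,1,1,1).

The boundary map ∂_2: C_2 → C_1 acts by ∂[p,q,r] = [q,r] − [p,r] + [p,q]. For instance
  ∂[1,3,4] = [3,4] − [1,4] + [1,3],
  ∂[2,4,5] = [4,5] − [2,5] + [2,4].
As a 12×6 matrix over Z this has rank 6, with invariant factors (1,1,1,1,1,1).

Reading off H_k = ker ∂_k / im ∂_{k+1}:

  H_0: rank C_0 − rank ∂_1 = 6 − 5 = 1, and the invariant factors of ∂_1 are all 1, so H_0 ≅ Z.
  H_1: rank ker ∂_1 − rank ∂_2 = (12 − 5) − 6 = 1, and the invariant factors of ∂_2 are all 1, so H_1 ≅ Z.
  H_2: rank ker ∂_2 − rank ∂_3 = (6 − 6) − 0 = 0, and there is no ∂_3, so H_2 ≅ 0.

H_0 ≅ Z,  H_1 ≅ Z,  H_2 = 0.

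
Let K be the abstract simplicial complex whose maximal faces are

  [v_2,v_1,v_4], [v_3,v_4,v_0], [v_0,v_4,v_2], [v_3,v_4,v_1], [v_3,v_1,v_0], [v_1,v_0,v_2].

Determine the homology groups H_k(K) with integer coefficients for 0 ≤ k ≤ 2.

Fix the vertex order v_0 < v_1 < v_2 < v_3 < v_4 and write every simplex with vertices in increasing order. Then dim K = 2 and the simplices of K are:

  0-simplices (5): [v_0], [v_1], [v_2], [v_3], [v_4]
  1-simplices (9): [v_0,v_1], [v_0,v_2], [v_0,v_3], [v_0,v_4], [v_1,v_2], [v_1,v_3], [v_1,v_4], [v_2,v_4], [v_3,v_4]
  2-simplices (6): [v_0,v_1,v_2], [v_0,v_1,v_3], [v_0,v_2,v_4], [v_0,v_3,v_4], [v_1,v_2,v_4], [v_1,v_3,v_4]

giving chain groups C_0 ≅ Z^5, C_1 ≅ Z^9, C_2 ≅ Z^6.

The boundary map ∂_1: C_1 → C_0 is given by ∂[p,q] = [q] − [p]. For instance
  ∂[v_3,v_4] = [v_4] − [v_3].
As a 5×9 matrix over Z this has rank 4, with invariant factors (1,1,1,1).

The boundary map ∂_2: C_2 → C_1 acts by ∂[p,q,r] = [q,r] − [p,r] + [p,q]. For instance
  ∂[v_0,v_1,v_3] = [v_1,v_3] − [v_0,v_3] + [v_0,v_1],
  ∂[v_0,v_2,v_4] = [v_2,v_4] − [v_0,v_4] + [v_0,v_2].
This gives a 9×6 integer matrix of rank 5; reducing to Smith normal form yields diagonal entries (1,1,1,1,1).

Reading off H_k = ker ∂_k / im ∂_{k+1}:

  H_0: rank C_0 − rank ∂_1 = 5 − 4 = 1, and the invariant factors of ∂_1 are all 1, so H_0 ≅ Z.
  H_1: rank ker ∂_1 − rank ∂_2 = (9 − 4) − 5 = 0, and the invariant factors of ∂_2 are all 1, so H_1 ≅ 0.
  H_2: rank ker ∂_2 − rank ∂_3 = (6 − 5) − 0 = 1, and there is no ∂_3, so H_2 ≅ Z.

H_0 ≅ Z,  H_1 = 0,  H_2 ≅ Z.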